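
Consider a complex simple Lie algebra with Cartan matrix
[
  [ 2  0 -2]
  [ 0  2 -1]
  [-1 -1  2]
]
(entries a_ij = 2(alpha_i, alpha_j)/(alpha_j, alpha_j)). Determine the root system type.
The matrix has rank 3 with 2's on the diagonal. Reading the off-diagonal entries as Dynkin edges (a single edge where a_ij = a_ji = -1; a double or triple edge where a_ij * a_ji = 2 or 3), the diagram is a chain of 3 nodes with a double edge at one end; the terminal node there is the unique long simple root (C_3). One simple-root ordering that puts it in standard form is (alpha_2, alpha_3, alpha_1). So the algebra is type C_3, i.e. sp(6).

type C_3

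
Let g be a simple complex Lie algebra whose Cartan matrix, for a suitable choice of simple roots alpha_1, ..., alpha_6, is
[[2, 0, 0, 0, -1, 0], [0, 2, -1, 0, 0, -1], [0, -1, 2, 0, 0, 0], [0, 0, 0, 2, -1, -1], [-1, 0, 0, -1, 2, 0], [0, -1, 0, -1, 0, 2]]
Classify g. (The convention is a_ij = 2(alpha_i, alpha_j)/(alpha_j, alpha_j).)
type A_6

The matrix has rank 6 with 2's on the diagonal. Reading the off-diagonal entries as Dynkin edges (a single edge where a_ij = a_ji = -1; a double or triple edge where a_ij * a_ji = 2 or 3), the diagram is a chain of 6 nodes with single edges (A_6). One simple-root ordering that puts it in standard form is (alpha_3, alpha_2, alpha_6, alpha_4, alpha_5, alpha_1). So the algebra is type A_6, i.e. sl(7).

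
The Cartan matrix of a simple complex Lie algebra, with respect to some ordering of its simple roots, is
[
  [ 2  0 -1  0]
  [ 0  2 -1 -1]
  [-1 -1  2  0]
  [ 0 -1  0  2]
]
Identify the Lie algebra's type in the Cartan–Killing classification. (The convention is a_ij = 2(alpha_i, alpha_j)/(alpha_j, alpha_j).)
The matrix has rank 4 with 2's on the diagonal. Reading the off-diagonal entries as Dynkin edges (a single edge where a_ij = a_ji = -1; a double or triple edge where a_ij * a_ji = 2 or 3), the diagram is a chain of 4 nodes with single edges (A_4). One simple-root ordering that puts it in standard form is (alpha_4, alpha_2, alpha_3, alpha_1). So the algebra is type A_4, i.e. sl(5).

A_4 (sl(5))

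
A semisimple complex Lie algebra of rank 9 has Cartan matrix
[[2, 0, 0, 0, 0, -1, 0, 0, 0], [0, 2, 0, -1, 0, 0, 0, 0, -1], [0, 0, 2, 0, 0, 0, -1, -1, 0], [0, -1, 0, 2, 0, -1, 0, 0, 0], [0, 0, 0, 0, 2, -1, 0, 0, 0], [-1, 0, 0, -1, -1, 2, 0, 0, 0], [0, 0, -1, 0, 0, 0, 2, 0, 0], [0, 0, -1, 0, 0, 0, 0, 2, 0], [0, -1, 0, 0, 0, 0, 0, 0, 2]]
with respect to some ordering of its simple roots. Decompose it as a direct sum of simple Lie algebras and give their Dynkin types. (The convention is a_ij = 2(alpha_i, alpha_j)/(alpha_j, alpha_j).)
A_3 ⊕ D_6

The diagram associated to this matrix has two connected components: the simple roots {alpha_3, alpha_7, alpha_8} form a chain of 3 nodes with single edges (A_3), and {alpha_1, alpha_2, alpha_4, alpha_5, alpha_6, alpha_9} form a chain of 4 nodes with a fork of two nodes at one end (D_6). A semisimple Lie algebra decomposes uniquely as the direct sum of simple ideals, one per connected component of its Dynkin diagram, so g ≅ A_3 ⊕ D_6 (dimension 15 + 66 = 81).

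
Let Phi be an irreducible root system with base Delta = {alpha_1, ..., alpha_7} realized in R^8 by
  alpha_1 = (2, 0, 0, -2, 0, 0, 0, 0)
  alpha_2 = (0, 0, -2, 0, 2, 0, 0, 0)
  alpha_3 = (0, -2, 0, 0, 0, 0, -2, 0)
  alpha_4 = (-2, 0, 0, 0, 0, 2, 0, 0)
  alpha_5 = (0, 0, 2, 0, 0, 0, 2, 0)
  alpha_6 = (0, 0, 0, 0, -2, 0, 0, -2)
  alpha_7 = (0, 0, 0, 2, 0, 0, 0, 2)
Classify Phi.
A_7 (sl(8))

Compute the Cartan integers a_ij = 2(alpha_i, alpha_j)/(alpha_j, alpha_j); the resulting 7x7 Cartan matrix is
[[2, 0, 0, -1, 0, 0, -1], [0, 2, 0, 0, -1, -1, 0], [0, 0, 2, 0, -1, 0, 0], [-1, 0, 0, 2, 0, 0, 0], [0, -1, -1, 0, 2, 0, 0], [0, -1, 0, 0, 0, 2, -1], [-1, 0, 0, 0, 0, -1, 2]].
All simple roots have the same length, so the diagram is simply laced. The associated Dynkin diagram is a chain of 7 nodes with single edges (A_7), so the type is A_7 (the algebra sl(8)).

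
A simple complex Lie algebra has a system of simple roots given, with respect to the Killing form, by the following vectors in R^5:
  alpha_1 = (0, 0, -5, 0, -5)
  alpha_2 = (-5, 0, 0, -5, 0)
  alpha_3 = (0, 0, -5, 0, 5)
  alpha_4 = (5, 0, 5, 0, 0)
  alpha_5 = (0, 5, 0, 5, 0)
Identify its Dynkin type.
Compute the Cartan integers a_ij = 2(alpha_i, alpha_j)/(alpha_j, alpha_j); the resulting 5x5 Cartan matrix is
[[2, 0, 0, -1, 0], [0, 2, 0, -1, -1], [0, 0, 2, -1, 0], [-1, -1, -1, 2, 0], [0, -1, 0, 0, 2]].
All simple roots have the same length, so the diagram is simply laced. The associated Dynkin diagram is a chain of 3 nodes with a fork of two nodes at one end (D_5), so the type is D_5 (the algebra so(10)).

type D_5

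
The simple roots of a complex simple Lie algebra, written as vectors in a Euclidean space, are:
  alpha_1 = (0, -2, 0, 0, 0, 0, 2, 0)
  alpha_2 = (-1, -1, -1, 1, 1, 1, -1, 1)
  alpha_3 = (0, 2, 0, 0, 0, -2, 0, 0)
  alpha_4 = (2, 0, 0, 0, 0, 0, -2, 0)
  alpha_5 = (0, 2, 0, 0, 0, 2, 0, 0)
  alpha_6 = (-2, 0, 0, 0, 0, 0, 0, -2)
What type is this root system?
E_6

Compute the Cartan integers a_ij = 2(alpha_i, alpha_j)/(alpha_j, alpha_j); the resulting 6x6 Cartan matrix is
[[2, 0, -1, -1, -1, 0], [0, 2, -1, 0, 0, 0], [-1, -1, 2, 0, 0, 0], [-1, 0, 0, 2, 0, -1], [-1, 0, 0, 0, 2, 0], [0, 0, 0, -1, 0, 2]].
All simple roots have the same length, so the diagram is simply laced. The associated Dynkin diagram is a chain of 5 nodes with one extra node attached to the third node from one end (E_6), so the type is E_6.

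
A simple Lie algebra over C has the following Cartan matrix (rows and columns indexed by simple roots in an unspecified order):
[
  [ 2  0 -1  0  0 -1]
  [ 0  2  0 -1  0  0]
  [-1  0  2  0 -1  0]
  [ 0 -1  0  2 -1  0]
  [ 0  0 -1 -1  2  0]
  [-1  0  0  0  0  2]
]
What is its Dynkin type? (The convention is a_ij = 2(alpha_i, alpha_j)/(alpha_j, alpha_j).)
A_6 (sl(7))

The matrix has rank 6 with 2's on the diagonal. Reading the off-diagonal entries as Dynkin edges (a single edge where a_ij = a_ji = -1; a double or triple edge where a_ij * a_ji = 2 or 3), the diagram is a chain of 6 nodes with single edges (A_6). One simple-root ordering that puts it in standard form is (alpha_6, alpha_1, alpha_3, alpha_5, alpha_4, alpha_2). So the algebra is type A_6, i.e. sl(7).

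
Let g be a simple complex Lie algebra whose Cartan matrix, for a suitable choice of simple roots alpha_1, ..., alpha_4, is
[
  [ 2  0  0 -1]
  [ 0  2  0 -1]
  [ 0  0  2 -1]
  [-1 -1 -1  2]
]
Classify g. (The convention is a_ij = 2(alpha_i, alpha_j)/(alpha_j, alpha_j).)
The matrix has rank 4 with 2's on the diagonal. Reading the off-diagonal entries as Dynkin edges (a single edge where a_ij = a_ji = -1; a double or triple edge where a_ij * a_ji = 2 or 3), the diagram is a chain of 2 nodes with a fork of two nodes at one end (D_4). One simple-root ordering that puts it in standard form is (alpha_3, alpha_4, alpha_1, alpha_2). So the algebra is type D_4, i.e. so(8).

D_4 (so(8))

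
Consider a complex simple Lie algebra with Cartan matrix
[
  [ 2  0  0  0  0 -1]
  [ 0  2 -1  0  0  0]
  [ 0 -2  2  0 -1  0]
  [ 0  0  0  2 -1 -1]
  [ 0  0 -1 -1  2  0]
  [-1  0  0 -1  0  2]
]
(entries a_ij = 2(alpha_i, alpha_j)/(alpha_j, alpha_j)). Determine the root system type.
The matrix has rank 6 with 2's on the diagonal. Reading the off-diagonal entries as Dynkin edges (a single edge where a_ij = a_ji = -1; a double or triple edge where a_ij * a_ji = 2 or 3), the diagram is a chain of 6 nodes with a double edge at one end; the terminal node there is the unique short simple root (B_6). One simple-root ordering that puts it in standard form is (alpha_1, alpha_6, alpha_4, alpha_5, alpha_3, alpha_2). So the algebra is type B_6, i.e. so(13).

type B_6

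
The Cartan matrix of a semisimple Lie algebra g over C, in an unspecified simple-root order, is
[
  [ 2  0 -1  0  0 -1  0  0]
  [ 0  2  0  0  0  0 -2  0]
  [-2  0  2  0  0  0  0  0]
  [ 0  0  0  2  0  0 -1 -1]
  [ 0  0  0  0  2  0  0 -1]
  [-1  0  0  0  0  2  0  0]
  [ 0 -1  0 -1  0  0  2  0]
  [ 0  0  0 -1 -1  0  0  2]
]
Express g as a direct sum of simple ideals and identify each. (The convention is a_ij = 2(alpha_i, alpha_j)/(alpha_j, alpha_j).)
C_3 (sp(6)) ⊕ C_5 (sp(10))

The diagram associated to this matrix has two connected components: the simple roots {alpha_1, alpha_3, alpha_6} form a chain of 3 nodes with a double edge at one end; the terminal node there is the unique long simple root (C_3), and {alpha_2, alpha_4, alpha_5, alpha_7, alpha_8} form a chain of 5 nodes with a double edge at one end; the terminal node there is the unique long simple root (C_5). A semisimple Lie algebra decomposes uniquely as the direct sum of simple ideals, one per connected component of its Dynkin diagram, so g ≅ C_3 ⊕ C_5 (dimension 21 + 55 = 76).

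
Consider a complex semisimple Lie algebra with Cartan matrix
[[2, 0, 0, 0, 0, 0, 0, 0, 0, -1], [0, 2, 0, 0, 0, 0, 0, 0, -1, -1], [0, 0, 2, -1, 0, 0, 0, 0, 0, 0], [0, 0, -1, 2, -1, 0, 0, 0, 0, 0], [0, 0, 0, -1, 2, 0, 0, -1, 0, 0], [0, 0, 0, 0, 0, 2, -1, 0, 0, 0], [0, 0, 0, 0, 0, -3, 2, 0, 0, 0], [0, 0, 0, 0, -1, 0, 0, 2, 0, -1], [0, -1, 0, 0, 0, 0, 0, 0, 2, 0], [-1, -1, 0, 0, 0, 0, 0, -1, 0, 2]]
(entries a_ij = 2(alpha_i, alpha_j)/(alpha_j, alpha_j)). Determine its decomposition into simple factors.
E_8 ⊕ G_2

The diagram associated to this matrix has two connected components: the simple roots {alpha_1, alpha_2, alpha_3, alpha_4, alpha_5, alpha_8, alpha_9, alpha_10} form a chain of 7 nodes with one extra node attached to the third node from one end (E_8), and {alpha_6, alpha_7} form two nodes joined by a triple edge (G_2). A semisimple Lie algebra decomposes uniquely as the direct sum of simple ideals, one per connected component of its Dynkin diagram, so g ≅ E_8 ⊕ G_2 (dimension 248 + 14 = 262).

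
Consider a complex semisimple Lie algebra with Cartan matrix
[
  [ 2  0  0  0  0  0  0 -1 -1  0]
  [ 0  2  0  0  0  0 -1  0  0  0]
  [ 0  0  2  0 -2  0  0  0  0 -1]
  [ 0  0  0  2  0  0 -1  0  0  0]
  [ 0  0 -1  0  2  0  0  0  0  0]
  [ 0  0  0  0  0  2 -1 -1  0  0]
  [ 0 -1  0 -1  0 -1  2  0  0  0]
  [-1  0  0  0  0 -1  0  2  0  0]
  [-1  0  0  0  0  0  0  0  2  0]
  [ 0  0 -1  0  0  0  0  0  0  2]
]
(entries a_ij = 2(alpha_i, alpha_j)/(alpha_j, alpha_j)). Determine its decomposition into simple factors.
The diagram associated to this matrix has two connected components: the simple roots {alpha_3, alpha_5, alpha_10} form a chain of 3 nodes with a double edge at one end; the terminal node there is the unique short simple root (B_3), and {alpha_1, alpha_2, alpha_4, alpha_6, alpha_7, alpha_8, alpha_9} form a chain of 5 nodes with a fork of two nodes at one end (D_7). A semisimple Lie algebra decomposes uniquely as the direct sum of simple ideals, one per connected component of its Dynkin diagram, so g ≅ B_3 ⊕ D_7 (dimension 21 + 91 = 112).

B_3 (so(7)) + D_7 (so(14))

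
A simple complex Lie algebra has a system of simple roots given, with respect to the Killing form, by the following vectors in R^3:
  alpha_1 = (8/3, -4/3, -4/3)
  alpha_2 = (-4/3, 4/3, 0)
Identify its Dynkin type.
Compute the Cartan integers a_ij = 2(alpha_i, alpha_j)/(alpha_j, alpha_j); the resulting 2x2 Cartan matrix is
[[2, -3], [-1, 2]].
The roots have two lengths (squared-length ratio 3:1); the short ones are alpha_{2}. The associated Dynkin diagram is two nodes joined by a triple edge (G_2), so the type is G_2.

G_2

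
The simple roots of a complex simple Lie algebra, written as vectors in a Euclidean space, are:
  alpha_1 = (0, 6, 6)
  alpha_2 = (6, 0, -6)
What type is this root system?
type A_2

Compute the Cartan integers a_ij = 2(alpha_i, alpha_j)/(alpha_j, alpha_j); the resulting 2x2 Cartan matrix is
[[2, -1], [-1, 2]].
All simple roots have the same length, so the diagram is simply laced. The associated Dynkin diagram is a chain of 2 nodes with single edges (A_2), so the type is A_2 (the algebra sl(3)).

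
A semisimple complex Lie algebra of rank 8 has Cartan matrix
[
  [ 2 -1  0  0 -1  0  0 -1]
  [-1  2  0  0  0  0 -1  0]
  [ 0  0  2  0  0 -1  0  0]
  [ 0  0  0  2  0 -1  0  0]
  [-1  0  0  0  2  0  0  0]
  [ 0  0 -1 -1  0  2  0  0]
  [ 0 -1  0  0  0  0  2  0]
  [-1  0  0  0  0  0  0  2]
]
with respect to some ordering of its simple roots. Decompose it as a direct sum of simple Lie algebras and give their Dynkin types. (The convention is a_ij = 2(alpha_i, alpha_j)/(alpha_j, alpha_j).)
The diagram associated to this matrix has two connected components: the simple roots {alpha_3, alpha_4, alpha_6} form a chain of 3 nodes with single edges (A_3), and {alpha_1, alpha_2, alpha_5, alpha_7, alpha_8} form a chain of 3 nodes with a fork of two nodes at one end (D_5). A semisimple Lie algebra decomposes uniquely as the direct sum of simple ideals, one per connected component of its Dynkin diagram, so g ≅ A_3 ⊕ D_5 (dimension 15 + 45 = 60).

A3 + D5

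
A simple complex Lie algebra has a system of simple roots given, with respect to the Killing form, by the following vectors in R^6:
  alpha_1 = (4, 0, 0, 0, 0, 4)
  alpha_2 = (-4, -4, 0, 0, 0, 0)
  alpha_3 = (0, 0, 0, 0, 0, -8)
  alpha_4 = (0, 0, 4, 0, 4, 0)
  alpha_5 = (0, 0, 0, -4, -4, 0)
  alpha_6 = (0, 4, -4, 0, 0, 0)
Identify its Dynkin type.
C_6

Compute the Cartan integers a_ij = 2(alpha_i, alpha_j)/(alpha_j, alpha_j); the resulting 6x6 Cartan matrix is
[[2, -1, -1, 0, 0, 0], [-1, 2, 0, 0, 0, -1], [-2, 0, 2, 0, 0, 0], [0, 0, 0, 2, -1, -1], [0, 0, 0, -1, 2, 0], [0, -1, 0, -1, 0, 2]].
The roots have two lengths (squared-length ratio 2:1); the short ones are alpha_{1,2,4,5,6}. The associated Dynkin diagram is a chain of 6 nodes with a double edge at one end; the terminal node there is the unique long simple root (C_6), so the type is C_6 (the algebra sp(12)).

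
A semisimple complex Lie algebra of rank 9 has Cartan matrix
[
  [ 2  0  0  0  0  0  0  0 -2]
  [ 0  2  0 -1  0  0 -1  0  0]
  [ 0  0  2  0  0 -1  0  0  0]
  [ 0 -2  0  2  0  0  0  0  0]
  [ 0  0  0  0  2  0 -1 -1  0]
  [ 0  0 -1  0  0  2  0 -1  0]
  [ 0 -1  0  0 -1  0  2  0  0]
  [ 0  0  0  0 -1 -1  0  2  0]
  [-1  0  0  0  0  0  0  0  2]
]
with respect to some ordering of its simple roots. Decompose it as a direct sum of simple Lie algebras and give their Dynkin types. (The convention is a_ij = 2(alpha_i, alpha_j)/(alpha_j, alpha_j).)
The diagram associated to this matrix has two connected components: the simple roots {alpha_1, alpha_9} form a chain of 2 nodes with a double edge at one end; the terminal node there is the unique short simple root (B_2), and {alpha_2, alpha_3, alpha_4, alpha_5, alpha_6, alpha_7, alpha_8} form a chain of 7 nodes with a double edge at one end; the terminal node there is the unique long simple root (C_7). A semisimple Lie algebra decomposes uniquely as the direct sum of simple ideals, one per connected component of its Dynkin diagram, so g ≅ B_2 ⊕ C_7 (dimension 10 + 105 = 115).

B2 + C7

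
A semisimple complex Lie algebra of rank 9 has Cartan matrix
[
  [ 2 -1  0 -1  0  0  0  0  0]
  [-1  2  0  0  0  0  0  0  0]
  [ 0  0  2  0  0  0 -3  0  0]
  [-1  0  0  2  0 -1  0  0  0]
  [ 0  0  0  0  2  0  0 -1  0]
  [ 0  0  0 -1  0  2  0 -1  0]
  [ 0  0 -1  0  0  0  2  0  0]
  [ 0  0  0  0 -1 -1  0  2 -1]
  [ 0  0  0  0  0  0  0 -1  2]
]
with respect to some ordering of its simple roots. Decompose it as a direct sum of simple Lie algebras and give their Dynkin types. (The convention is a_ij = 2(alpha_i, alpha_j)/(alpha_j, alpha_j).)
D_7 (so(14)) ⊕ G_2

The diagram associated to this matrix has two connected components: the simple roots {alpha_1, alpha_2, alpha_4, alpha_5, alpha_6, alpha_8, alpha_9} form a chain of 5 nodes with a fork of two nodes at one end (D_7), and {alpha_3, alpha_7} form two nodes joined by a triple edge (G_2). A semisimple Lie algebra decomposes uniquely as the direct sum of simple ideals, one per connected component of its Dynkin diagram, so g ≅ D_7 ⊕ G_2 (dimension 91 + 14 = 105).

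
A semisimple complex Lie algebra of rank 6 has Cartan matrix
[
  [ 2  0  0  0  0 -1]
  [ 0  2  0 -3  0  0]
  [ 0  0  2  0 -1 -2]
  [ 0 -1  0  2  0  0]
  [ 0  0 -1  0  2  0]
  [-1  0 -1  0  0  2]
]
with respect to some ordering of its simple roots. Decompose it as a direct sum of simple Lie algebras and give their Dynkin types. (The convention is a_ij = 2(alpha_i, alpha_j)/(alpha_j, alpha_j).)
F_4 + G_2

The diagram associated to this matrix has two connected components: the simple roots {alpha_1, alpha_3, alpha_5, alpha_6} form a chain of 4 nodes with a double edge between the middle two (F_4), and {alpha_2, alpha_4} form two nodes joined by a triple edge (G_2). A semisimple Lie algebra decomposes uniquely as the direct sum of simple ideals, one per connected component of its Dynkin diagram, so g ≅ F_4 ⊕ G_2 (dimension 52 + 14 = 66).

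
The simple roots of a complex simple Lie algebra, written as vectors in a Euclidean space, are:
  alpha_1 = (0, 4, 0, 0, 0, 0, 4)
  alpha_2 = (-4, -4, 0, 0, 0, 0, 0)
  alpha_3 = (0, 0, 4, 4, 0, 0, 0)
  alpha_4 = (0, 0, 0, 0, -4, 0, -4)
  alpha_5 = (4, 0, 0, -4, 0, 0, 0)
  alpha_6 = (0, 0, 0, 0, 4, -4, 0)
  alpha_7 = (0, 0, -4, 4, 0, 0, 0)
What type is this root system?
Compute the Cartan integers a_ij = 2(alpha_i, alpha_j)/(alpha_j, alpha_j); the resulting 7x7 Cartan matrix is
[[2, -1, 0, -1, 0, 0, 0], [-1, 2, 0, 0, -1, 0, 0], [0, 0, 2, 0, -1, 0, 0], [-1, 0, 0, 2, 0, -1, 0], [0, -1, -1, 0, 2, 0, -1], [0, 0, 0, -1, 0, 2, 0], [0, 0, 0, 0, -1, 0, 2]].
All simple roots have the same length, so the diagram is simply laced. The associated Dynkin diagram is a chain of 5 nodes with a fork of two nodes at one end (D_7), so the type is D_7 (the algebra so(14)).

type D_7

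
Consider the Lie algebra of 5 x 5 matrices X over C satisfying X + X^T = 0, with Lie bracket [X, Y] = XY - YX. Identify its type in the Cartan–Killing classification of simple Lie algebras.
This is so(5) with 5 odd, which has dimension 5(5-1)/2 = 10 and rank (5-1)/2 = 2. In the classification of classical Lie algebras, the orthogonal algebra so(2n+1) in an odd number of variables has type B_n; here n = 2, so the Dynkin diagram is a chain of 2 nodes with a double edge at one end; the terminal node there is the unique short simple root (B_2). Hence the type is B_2.

B_2 (so(5))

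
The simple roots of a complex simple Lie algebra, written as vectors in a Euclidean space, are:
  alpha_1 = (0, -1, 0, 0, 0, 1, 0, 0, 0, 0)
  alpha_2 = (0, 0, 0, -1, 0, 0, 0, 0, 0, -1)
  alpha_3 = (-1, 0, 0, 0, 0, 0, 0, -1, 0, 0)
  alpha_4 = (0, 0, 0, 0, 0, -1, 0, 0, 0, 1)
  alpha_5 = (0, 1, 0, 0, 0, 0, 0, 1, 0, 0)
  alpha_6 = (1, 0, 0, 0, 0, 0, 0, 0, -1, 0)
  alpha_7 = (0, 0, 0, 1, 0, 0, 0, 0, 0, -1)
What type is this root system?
Compute the Cartan integers a_ij = 2(alpha_i, alpha_j)/(alpha_j, alpha_j); the resulting 7x7 Cartan matrix is
[[2, 0, 0, -1, -1, 0, 0], [0, 2, 0, -1, 0, 0, 0], [0, 0, 2, 0, -1, -1, 0], [-1, -1, 0, 2, 0, 0, -1], [-1, 0, -1, 0, 2, 0, 0], [0, 0, -1, 0, 0, 2, 0], [0, 0, 0, -1, 0, 0, 2]].
All simple roots have the same length, so the diagram is simply laced. The associated Dynkin diagram is a chain of 5 nodes with a fork of two nodes at one end (D_7), so the type is D_7 (the algebra so(14)).

D_7 (so(14))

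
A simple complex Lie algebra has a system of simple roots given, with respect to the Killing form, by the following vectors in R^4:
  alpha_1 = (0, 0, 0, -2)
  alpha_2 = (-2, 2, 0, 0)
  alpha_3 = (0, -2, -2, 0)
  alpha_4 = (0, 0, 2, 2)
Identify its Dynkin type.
Compute the Cartan integers a_ij = 2(alpha_i, alpha_j)/(alpha_j, alpha_j); the resulting 4x4 Cartan matrix is
[[2, 0, 0, -1], [0, 2, -1, 0], [0, -1, 2, -1], [-2, 0, -1, 2]].
The roots have two lengths (squared-length ratio 2:1); the short ones are alpha_{1}. The associated Dynkin diagram is a chain of 4 nodes with a double edge at one end; the terminal node there is the unique short simple root (B_4), so the type is B_4 (the algebra so(9)).

type B_4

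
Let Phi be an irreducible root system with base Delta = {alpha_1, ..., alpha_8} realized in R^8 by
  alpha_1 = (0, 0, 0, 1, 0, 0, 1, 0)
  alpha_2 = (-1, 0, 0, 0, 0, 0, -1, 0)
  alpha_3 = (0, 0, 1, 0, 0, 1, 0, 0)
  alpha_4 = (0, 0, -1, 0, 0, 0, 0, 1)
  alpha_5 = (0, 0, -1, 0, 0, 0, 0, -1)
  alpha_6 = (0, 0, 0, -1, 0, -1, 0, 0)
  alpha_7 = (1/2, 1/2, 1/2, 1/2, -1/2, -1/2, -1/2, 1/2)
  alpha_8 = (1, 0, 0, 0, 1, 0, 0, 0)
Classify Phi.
Compute the Cartan integers a_ij = 2(alpha_i, alpha_j)/(alpha_j, alpha_j); the resulting 8x8 Cartan matrix is
[[2, -1, 0, 0, 0, -1, 0, 0], [-1, 2, 0, 0, 0, 0, 0, -1], [0, 0, 2, -1, -1, -1, 0, 0], [0, 0, -1, 2, 0, 0, 0, 0], [0, 0, -1, 0, 2, 0, -1, 0], [-1, 0, -1, 0, 0, 2, 0, 0], [0, 0, 0, 0, -1, 0, 2, 0], [0, -1, 0, 0, 0, 0, 0, 2]].
All simple roots have the same length, so the diagram is simply laced. The associated Dynkin diagram is a chain of 7 nodes with one extra node attached to the third node from one end (E_8), so the type is E_8.

type E_8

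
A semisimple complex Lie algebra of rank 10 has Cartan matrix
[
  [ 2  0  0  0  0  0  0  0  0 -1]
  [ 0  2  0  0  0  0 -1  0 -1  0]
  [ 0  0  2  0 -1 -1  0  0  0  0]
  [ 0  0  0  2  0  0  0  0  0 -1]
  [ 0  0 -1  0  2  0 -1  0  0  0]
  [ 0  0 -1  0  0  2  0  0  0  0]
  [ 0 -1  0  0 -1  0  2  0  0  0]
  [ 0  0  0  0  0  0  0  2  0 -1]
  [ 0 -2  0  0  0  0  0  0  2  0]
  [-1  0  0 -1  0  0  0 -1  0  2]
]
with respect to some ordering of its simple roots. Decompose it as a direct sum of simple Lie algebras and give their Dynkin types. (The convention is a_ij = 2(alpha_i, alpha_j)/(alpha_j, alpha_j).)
C_6 (sp(12)) ⊕ D_4 (so(8))

The diagram associated to this matrix has two connected components: the simple roots {alpha_2, alpha_3, alpha_5, alpha_6, alpha_7, alpha_9} form a chain of 6 nodes with a double edge at one end; the terminal node there is the unique long simple root (C_6), and {alpha_1, alpha_4, alpha_8, alpha_10} form a chain of 2 nodes with a fork of two nodes at one end (D_4). A semisimple Lie algebra decomposes uniquely as the direct sum of simple ideals, one per connected component of its Dynkin diagram, so g ≅ C_6 ⊕ D_4 (dimension 78 + 28 = 106).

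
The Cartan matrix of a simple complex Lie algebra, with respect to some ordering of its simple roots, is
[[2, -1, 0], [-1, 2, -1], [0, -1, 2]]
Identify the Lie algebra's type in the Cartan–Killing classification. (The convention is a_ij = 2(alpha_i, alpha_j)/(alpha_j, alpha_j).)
type A_3

The matrix has rank 3 with 2's on the diagonal. Reading the off-diagonal entries as Dynkin edges (a single edge where a_ij = a_ji = -1; a double or triple edge where a_ij * a_ji = 2 or 3), the diagram is a chain of 3 nodes with single edges (A_3). One simple-root ordering that puts it in standard form is (alpha_1, alpha_2, alpha_3). So the algebra is type A_3, i.e. sl(4).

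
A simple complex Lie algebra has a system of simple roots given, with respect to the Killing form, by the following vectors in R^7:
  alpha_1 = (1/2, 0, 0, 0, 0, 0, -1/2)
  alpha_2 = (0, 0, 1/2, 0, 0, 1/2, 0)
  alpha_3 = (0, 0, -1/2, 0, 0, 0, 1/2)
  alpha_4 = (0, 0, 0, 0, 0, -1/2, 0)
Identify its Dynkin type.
Compute the Cartan integers a_ij = 2(alpha_i, alpha_j)/(alpha_j, alpha_j); the resulting 4x4 Cartan matrix is
[[2, 0, -1, 0], [0, 2, -1, -2], [-1, -1, 2, 0], [0, -1, 0, 2]].
The roots have two lengths (squared-length ratio 2:1); the short ones are alpha_{4}. The associated Dynkin diagram is a chain of 4 nodes with a double edge at one end; the terminal node there is the unique short simple root (B_4), so the type is B_4 (the algebra so(9)).

B_4 (so(9))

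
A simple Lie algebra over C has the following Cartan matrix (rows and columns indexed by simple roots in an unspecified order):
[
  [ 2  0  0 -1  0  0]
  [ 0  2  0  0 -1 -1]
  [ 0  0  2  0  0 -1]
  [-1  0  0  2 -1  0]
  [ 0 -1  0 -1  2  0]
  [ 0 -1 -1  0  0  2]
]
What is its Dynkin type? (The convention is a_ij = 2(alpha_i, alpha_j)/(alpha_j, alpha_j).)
A6

The matrix has rank 6 with 2's on the diagonal. Reading the off-diagonal entries as Dynkin edges (a single edge where a_ij = a_ji = -1; a double or triple edge where a_ij * a_ji = 2 or 3), the diagram is a chain of 6 nodes with single edges (A_6). One simple-root ordering that puts it in standard form is (alpha_3, alpha_6, alpha_2, alpha_5, alpha_4, alpha_1). So the algebra is type A_6, i.e. sl(7).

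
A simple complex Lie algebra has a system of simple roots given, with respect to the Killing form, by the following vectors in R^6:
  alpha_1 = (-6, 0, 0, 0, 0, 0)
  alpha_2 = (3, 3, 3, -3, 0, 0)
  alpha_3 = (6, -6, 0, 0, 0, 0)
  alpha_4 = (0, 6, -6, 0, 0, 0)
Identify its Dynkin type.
F4

Compute the Cartan integers a_ij = 2(alpha_i, alpha_j)/(alpha_j, alpha_j); the resulting 4x4 Cartan matrix is
[[2, -1, -1, 0], [-1, 2, 0, 0], [-2, 0, 2, -1], [0, 0, -1, 2]].
The roots have two lengths (squared-length ratio 2:1); the short ones are alpha_{1,2}. The associated Dynkin diagram is a chain of 4 nodes with a double edge between the middle two (F_4), so the type is F_4.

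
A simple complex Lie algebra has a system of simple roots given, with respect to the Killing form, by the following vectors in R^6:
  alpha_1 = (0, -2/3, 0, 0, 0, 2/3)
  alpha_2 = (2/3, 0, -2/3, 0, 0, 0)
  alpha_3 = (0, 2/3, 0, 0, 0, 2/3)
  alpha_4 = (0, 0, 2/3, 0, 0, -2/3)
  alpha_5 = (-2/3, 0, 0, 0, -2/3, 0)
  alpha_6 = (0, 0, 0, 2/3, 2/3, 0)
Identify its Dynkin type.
D_6 (so(12))

Compute the Cartan integers a_ij = 2(alpha_i, alpha_j)/(alpha_j, alpha_j); the resulting 6x6 Cartan matrix is
[[2, 0, 0, -1, 0, 0], [0, 2, 0, -1, -1, 0], [0, 0, 2, -1, 0, 0], [-1, -1, -1, 2, 0, 0], [0, -1, 0, 0, 2, -1], [0, 0, 0, 0, -1, 2]].
All simple roots have the same length, so the diagram is simply laced. The associated Dynkin diagram is a chain of 4 nodes with a fork of two nodes at one end (D_6), so the type is D_6 (the algebra so(12)).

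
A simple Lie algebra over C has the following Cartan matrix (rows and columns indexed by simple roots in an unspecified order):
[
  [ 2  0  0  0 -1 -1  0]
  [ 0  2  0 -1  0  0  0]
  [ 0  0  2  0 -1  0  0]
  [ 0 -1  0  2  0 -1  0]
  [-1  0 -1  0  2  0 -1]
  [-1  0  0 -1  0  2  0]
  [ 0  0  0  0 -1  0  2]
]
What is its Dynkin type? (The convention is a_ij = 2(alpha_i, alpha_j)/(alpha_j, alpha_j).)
The matrix has rank 7 with 2's on the diagonal. Reading the off-diagonal entries as Dynkin edges (a single edge where a_ij = a_ji = -1; a double or triple edge where a_ij * a_ji = 2 or 3), the diagram is a chain of 5 nodes with a fork of two nodes at one end (D_7). One simple-root ordering that puts it in standard form is (alpha_2, alpha_4, alpha_6, alpha_1, alpha_5, alpha_3, alpha_7). So the algebra is type D_7, i.e. so(14).

type D_7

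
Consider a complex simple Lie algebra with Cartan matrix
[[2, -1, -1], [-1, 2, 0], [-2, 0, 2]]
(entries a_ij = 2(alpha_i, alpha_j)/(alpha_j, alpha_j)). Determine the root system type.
C3

The matrix has rank 3 with 2's on the diagonal. Reading the off-diagonal entries as Dynkin edges (a single edge where a_ij = a_ji = -1; a double or triple edge where a_ij * a_ji = 2 or 3), the diagram is a chain of 3 nodes with a double edge at one end; the terminal node there is the unique long simple root (C_3). One simple-root ordering that puts it in standard form is (alpha_2, alpha_1, alpha_3). So the algebra is type C_3, i.e. sp(6).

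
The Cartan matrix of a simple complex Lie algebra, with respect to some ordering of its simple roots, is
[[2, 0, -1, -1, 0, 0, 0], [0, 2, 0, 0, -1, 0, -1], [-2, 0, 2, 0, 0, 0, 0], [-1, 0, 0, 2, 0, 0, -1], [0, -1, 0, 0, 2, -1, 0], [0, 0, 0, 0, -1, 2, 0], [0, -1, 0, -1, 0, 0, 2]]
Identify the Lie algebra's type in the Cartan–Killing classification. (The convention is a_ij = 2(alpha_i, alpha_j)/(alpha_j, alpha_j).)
C7

The matrix has rank 7 with 2's on the diagonal. Reading the off-diagonal entries as Dynkin edges (a single edge where a_ij = a_ji = -1; a double or triple edge where a_ij * a_ji = 2 or 3), the diagram is a chain of 7 nodes with a double edge at one end; the terminal node there is the unique long simple root (C_7). One simple-root ordering that puts it in standard form is (alpha_6, alpha_5, alpha_2, alpha_7, alpha_4, alpha_1, alpha_3). So the algebra is type C_7, i.e. sp(14).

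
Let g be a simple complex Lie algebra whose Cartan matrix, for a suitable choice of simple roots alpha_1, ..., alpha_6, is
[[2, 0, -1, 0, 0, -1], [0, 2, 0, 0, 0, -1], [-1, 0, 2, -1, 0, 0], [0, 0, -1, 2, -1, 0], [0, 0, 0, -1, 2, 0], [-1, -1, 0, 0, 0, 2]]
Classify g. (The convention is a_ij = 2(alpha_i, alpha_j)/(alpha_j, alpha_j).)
A_6 (sl(7))

The matrix has rank 6 with 2's on the diagonal. Reading the off-diagonal entries as Dynkin edges (a single edge where a_ij = a_ji = -1; a double or triple edge where a_ij * a_ji = 2 or 3), the diagram is a chain of 6 nodes with single edges (A_6). One simple-root ordering that puts it in standard form is (alpha_2, alpha_6, alpha_1, alpha_3, alpha_4, alpha_5). So the algebra is type A_6, i.e. sl(7).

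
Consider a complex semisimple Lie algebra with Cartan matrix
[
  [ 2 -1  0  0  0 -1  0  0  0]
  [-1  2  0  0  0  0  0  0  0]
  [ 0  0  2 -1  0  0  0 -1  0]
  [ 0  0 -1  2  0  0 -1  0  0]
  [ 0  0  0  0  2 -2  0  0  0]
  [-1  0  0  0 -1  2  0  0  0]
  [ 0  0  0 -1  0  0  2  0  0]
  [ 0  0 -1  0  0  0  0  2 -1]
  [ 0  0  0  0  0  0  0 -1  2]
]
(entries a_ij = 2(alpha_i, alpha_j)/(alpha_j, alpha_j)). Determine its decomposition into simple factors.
A_5 (sl(6)) ⊕ C_4 (sp(8))

The diagram associated to this matrix has two connected components: the simple roots {alpha_3, alpha_4, alpha_7, alpha_8, alpha_9} form a chain of 5 nodes with single edges (A_5), and {alpha_1, alpha_2, alpha_5, alpha_6} form a chain of 4 nodes with a double edge at one end; the terminal node there is the unique long simple root (C_4). A semisimple Lie algebra decomposes uniquely as the direct sum of simple ideals, one per connected component of its Dynkin diagram, so g ≅ A_5 ⊕ C_4 (dimension 35 + 36 = 71).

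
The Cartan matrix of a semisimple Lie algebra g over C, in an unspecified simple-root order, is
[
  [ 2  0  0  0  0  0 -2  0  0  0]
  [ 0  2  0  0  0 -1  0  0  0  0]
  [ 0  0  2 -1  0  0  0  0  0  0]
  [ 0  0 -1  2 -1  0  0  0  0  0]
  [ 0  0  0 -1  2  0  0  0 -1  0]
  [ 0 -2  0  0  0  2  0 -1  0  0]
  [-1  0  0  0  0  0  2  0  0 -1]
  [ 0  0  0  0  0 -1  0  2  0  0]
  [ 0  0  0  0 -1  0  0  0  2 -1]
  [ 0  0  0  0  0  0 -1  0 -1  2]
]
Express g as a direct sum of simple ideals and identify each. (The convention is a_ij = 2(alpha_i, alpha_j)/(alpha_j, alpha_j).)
B_3 (so(7)) + C_7 (sp(14))

The diagram associated to this matrix has two connected components: the simple roots {alpha_2, alpha_6, alpha_8} form a chain of 3 nodes with a double edge at one end; the terminal node there is the unique short simple root (B_3), and {alpha_1, alpha_3, alpha_4, alpha_5, alpha_7, alpha_9, alpha_10} form a chain of 7 nodes with a double edge at one end; the terminal node there is the unique long simple root (C_7). A semisimple Lie algebra decomposes uniquely as the direct sum of simple ideals, one per connected component of its Dynkin diagram, so g ≅ B_3 ⊕ C_7 (dimension 21 + 105 = 126).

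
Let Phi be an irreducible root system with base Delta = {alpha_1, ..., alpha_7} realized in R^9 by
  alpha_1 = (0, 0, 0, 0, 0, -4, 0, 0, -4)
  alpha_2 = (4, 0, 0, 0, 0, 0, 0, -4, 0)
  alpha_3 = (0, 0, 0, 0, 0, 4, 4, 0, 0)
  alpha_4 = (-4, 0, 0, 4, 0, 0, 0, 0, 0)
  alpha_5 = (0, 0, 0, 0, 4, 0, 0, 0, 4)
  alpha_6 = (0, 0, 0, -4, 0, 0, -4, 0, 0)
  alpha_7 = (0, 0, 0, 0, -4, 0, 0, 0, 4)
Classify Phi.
type D_7

Compute the Cartan integers a_ij = 2(alpha_i, alpha_j)/(alpha_j, alpha_j); the resulting 7x7 Cartan matrix is
[[2, 0, -1, 0, -1, 0, -1], [0, 2, 0, -1, 0, 0, 0], [-1, 0, 2, 0, 0, -1, 0], [0, -1, 0, 2, 0, -1, 0], [-1, 0, 0, 0, 2, 0, 0], [0, 0, -1, -1, 0, 2, 0], [-1, 0, 0, 0, 0, 0, 2]].
All simple roots have the same length, so the diagram is simply laced. The associated Dynkin diagram is a chain of 5 nodes with a fork of two nodes at one end (D_7), so the type is D_7 (the algebra so(14)).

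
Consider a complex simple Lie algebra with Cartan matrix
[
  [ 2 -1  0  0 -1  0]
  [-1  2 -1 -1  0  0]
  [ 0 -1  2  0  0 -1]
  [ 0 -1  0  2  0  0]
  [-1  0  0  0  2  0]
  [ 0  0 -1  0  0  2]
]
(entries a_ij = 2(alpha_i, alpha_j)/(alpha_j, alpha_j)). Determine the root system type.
E_6

The matrix has rank 6 with 2's on the diagonal. Reading the off-diagonal entries as Dynkin edges (a single edge where a_ij = a_ji = -1; a double or triple edge where a_ij * a_ji = 2 or 3), the diagram is a chain of 5 nodes with one extra node attached to the third node from one end (E_6). One simple-root ordering that puts it in standard form is (alpha_6, alpha_4, alpha_3, alpha_2, alpha_1, alpha_5). So the algebra is type E_6.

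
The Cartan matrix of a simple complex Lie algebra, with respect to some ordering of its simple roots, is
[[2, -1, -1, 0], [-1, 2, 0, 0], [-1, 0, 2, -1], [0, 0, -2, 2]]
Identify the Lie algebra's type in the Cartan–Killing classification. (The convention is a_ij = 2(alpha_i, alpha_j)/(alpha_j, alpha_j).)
The matrix has rank 4 with 2's on the diagonal. Reading the off-diagonal entries as Dynkin edges (a single edge where a_ij = a_ji = -1; a double or triple edge where a_ij * a_ji = 2 or 3), the diagram is a chain of 4 nodes with a double edge at one end; the terminal node there is the unique long simple root (C_4). One simple-root ordering that puts it in standard form is (alpha_2, alpha_1, alpha_3, alpha_4). So the algebra is type C_4, i.e. sp(8).

C_4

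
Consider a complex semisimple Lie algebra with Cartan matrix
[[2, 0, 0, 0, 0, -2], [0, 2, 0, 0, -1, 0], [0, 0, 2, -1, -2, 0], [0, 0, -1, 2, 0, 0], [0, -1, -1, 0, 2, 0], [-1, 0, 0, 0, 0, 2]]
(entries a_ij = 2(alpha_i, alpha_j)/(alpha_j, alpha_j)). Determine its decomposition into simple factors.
B_2 (so(5)) ⊕ F_4

The diagram associated to this matrix has two connected components: the simple roots {alpha_1, alpha_6} form a chain of 2 nodes with a double edge at one end; the terminal node there is the unique short simple root (B_2), and {alpha_2, alpha_3, alpha_4, alpha_5} form a chain of 4 nodes with a double edge between the middle two (F_4). A semisimple Lie algebra decomposes uniquely as the direct sum of simple ideals, one per connected component of its Dynkin diagram, so g ≅ B_2 ⊕ F_4 (dimension 10 + 52 = 62).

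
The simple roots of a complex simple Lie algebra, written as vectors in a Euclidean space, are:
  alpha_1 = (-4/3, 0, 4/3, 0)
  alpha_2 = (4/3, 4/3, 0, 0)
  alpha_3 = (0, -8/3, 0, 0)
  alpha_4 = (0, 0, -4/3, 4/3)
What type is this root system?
C_4 (sp(8))

Compute the Cartan integers a_ij = 2(alpha_i, alpha_j)/(alpha_j, alpha_j); the resulting 4x4 Cartan matrix is
[[2, -1, 0, -1], [-1, 2, -1, 0], [0, -2, 2, 0], [-1, 0, 0, 2]].
The roots have two lengths (squared-length ratio 2:1); the short ones are alpha_{1,2,4}. The associated Dynkin diagram is a chain of 4 nodes with a double edge at one end; the terminal node there is the unique long simple root (C_4), so the type is C_4 (the algebra sp(8)).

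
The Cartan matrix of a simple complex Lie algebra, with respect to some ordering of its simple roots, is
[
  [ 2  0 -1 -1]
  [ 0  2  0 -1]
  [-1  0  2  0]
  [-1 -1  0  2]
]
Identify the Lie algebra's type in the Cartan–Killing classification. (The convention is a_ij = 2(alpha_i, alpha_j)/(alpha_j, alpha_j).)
The matrix has rank 4 with 2's on the diagonal. Reading the off-diagonal entries as Dynkin edges (a single edge where a_ij = a_ji = -1; a double or triple edge where a_ij * a_ji = 2 or 3), the diagram is a chain of 4 nodes with single edges (A_4). One simple-root ordering that puts it in standard form is (alpha_3, alpha_1, alpha_4, alpha_2). So the algebra is type A_4, i.e. sl(5).

A_4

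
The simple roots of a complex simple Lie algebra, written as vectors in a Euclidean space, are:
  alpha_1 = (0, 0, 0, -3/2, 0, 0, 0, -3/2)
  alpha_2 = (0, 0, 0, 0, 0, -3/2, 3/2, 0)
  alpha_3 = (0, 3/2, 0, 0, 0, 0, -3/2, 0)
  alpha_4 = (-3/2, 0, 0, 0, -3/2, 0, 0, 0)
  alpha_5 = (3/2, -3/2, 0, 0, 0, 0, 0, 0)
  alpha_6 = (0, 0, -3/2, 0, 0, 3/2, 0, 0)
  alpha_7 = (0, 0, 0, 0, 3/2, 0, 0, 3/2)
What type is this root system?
A_7 (sl(8))

Compute the Cartan integers a_ij = 2(alpha_i, alpha_j)/(alpha_j, alpha_j); the resulting 7x7 Cartan matrix is
[[2, 0, 0, 0, 0, 0, -1], [0, 2, -1, 0, 0, -1, 0], [0, -1, 2, 0, -1, 0, 0], [0, 0, 0, 2, -1, 0, -1], [0, 0, -1, -1, 2, 0, 0], [0, -1, 0, 0, 0, 2, 0], [-1, 0, 0, -1, 0, 0, 2]].
All simple roots have the same length, so the diagram is simply laced. The associated Dynkin diagram is a chain of 7 nodes with single edges (A_7), so the type is A_7 (the algebra sl(8)).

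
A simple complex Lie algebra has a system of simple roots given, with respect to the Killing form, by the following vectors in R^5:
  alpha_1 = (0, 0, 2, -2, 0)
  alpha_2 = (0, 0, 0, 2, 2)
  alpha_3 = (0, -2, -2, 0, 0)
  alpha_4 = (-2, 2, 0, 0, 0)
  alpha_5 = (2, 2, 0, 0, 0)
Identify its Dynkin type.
D5

Compute the Cartan integers a_ij = 2(alpha_i, alpha_j)/(alpha_j, alpha_j); the resulting 5x5 Cartan matrix is
[[2, -1, -1, 0, 0], [-1, 2, 0, 0, 0], [-1, 0, 2, -1, -1], [0, 0, -1, 2, 0], [0, 0, -1, 0, 2]].
All simple roots have the same length, so the diagram is simply laced. The associated Dynkin diagram is a chain of 3 nodes with a fork of two nodes at one end (D_5), so the type is D_5 (the algebra so(10)).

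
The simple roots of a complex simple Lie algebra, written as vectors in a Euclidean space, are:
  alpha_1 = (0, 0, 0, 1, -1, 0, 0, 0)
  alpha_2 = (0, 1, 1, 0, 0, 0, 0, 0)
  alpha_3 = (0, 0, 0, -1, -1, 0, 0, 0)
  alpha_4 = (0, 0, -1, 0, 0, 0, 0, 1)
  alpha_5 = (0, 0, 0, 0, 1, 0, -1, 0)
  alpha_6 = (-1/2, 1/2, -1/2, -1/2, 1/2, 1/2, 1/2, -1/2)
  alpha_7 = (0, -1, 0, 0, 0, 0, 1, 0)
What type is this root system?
type E_7

Compute the Cartan integers a_ij = 2(alpha_i, alpha_j)/(alpha_j, alpha_j); the resulting 7x7 Cartan matrix is
[[2, 0, 0, 0, -1, -1, 0], [0, 2, 0, -1, 0, 0, -1], [0, 0, 2, 0, -1, 0, 0], [0, -1, 0, 2, 0, 0, 0], [-1, 0, -1, 0, 2, 0, -1], [-1, 0, 0, 0, 0, 2, 0], [0, -1, 0, 0, -1, 0, 2]].
All simple roots have the same length, so the diagram is simply laced. The associated Dynkin diagram is a chain of 6 nodes with one extra node attached to the third node from one end (E_7), so the type is E_7.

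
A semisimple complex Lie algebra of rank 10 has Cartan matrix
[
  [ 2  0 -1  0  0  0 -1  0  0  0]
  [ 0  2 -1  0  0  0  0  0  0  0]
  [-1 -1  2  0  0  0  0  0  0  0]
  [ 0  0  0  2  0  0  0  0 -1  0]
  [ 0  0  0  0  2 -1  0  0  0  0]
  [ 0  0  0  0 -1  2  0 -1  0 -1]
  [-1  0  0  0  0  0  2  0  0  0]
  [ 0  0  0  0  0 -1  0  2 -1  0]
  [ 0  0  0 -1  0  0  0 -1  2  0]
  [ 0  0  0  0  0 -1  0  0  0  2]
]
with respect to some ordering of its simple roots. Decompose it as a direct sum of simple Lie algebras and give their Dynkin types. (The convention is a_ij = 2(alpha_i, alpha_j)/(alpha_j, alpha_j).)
A_4 + D_6

The diagram associated to this matrix has two connected components: the simple roots {alpha_1, alpha_2, alpha_3, alpha_7} form a chain of 4 nodes with single edges (A_4), and {alpha_4, alpha_5, alpha_6, alpha_8, alpha_9, alpha_10} form a chain of 4 nodes with a fork of two nodes at one end (D_6). A semisimple Lie algebra decomposes uniquely as the direct sum of simple ideals, one per connected component of its Dynkin diagram, so g ≅ A_4 ⊕ D_6 (dimension 24 + 66 = 90).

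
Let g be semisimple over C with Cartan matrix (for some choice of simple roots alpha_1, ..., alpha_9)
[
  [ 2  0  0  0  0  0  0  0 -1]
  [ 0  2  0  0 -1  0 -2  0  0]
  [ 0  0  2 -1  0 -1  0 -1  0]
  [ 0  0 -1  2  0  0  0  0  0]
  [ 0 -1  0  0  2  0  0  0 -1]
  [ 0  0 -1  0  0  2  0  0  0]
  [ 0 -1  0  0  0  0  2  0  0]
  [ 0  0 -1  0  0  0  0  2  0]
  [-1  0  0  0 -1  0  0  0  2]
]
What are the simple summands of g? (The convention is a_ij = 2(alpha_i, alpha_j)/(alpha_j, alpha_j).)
B_5 (so(11)) + D_4 (so(8))

The diagram associated to this matrix has two connected components: the simple roots {alpha_1, alpha_2, alpha_5, alpha_7, alpha_9} form a chain of 5 nodes with a double edge at one end; the terminal node there is the unique short simple root (B_5), and {alpha_3, alpha_4, alpha_6, alpha_8} form a chain of 2 nodes with a fork of two nodes at one end (D_4). A semisimple Lie algebra decomposes uniquely as the direct sum of simple ideals, one per connected component of its Dynkin diagram, so g ≅ B_5 ⊕ D_4 (dimension 55 + 28 = 83).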